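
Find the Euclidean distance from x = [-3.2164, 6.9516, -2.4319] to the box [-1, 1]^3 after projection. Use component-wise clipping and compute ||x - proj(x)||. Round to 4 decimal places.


Project each component onto [-1, 1].
clip(-3.2164) = -1.0, clip(6.9516) = 1.0, clip(-2.4319) = -1.0
Projection = [-1.0, 1.0, -1.0]
Squared diffs: [4.9124, 35.4215, 2.0503]
Distance = sqrt(42.3842) = 6.5103


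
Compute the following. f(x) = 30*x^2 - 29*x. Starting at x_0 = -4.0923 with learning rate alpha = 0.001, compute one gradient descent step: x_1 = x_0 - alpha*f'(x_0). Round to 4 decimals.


We compute the gradient at x_0 and apply the update.
f'(x) = 60*x - 29
f'(-4.0923) = 60*-4.0923 - 29 = -274.538
x_1 = -4.0923 - 0.001*-274.538 = -3.8178


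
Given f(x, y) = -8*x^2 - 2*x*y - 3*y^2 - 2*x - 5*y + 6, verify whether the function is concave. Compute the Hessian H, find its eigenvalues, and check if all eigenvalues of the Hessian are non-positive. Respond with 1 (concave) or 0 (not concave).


The Hessian of f(x,y) = -8*x^2 - 2*x*y - 3*y^2 - 2*x - 5*y + 6 is:
H = [[-16, -2], [-2, -6]]
Trace = -16 - 6 = -22
Determinant = -16*-6 - (-2)^2 = 92
Discriminant = (-22)^2 - 4*92 = 116.0
Eigenvalues: lambda_1 = -16.3852, lambda_2 = -5.6148
The function is concave.

1


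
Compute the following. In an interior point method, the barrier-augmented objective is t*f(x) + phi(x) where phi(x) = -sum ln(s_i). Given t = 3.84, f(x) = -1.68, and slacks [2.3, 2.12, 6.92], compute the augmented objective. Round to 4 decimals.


Step 1: Compute log-barrier.
ln values: [0.8329, 0.7514, 1.9344]
phi = -(0.8329 + 0.7514 + 1.9344) = -3.5187
Step 2: Compute augmented objective.
t*f(x) = 3.84*-1.68 = -6.4512
Total = -6.4512 - 3.5187 = -9.9699


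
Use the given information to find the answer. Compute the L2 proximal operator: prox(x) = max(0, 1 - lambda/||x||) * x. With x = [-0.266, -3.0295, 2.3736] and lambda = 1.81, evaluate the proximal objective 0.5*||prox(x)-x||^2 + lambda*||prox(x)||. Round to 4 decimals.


Step 1: Compute ||x||.
||x|| = 3.8578
Step 2: Compute scaling factor.
scale = max(0, 1 - 1.81/3.8578) = 0.5308
Step 3: prox(x) = [-0.1412, -1.6081, 1.26]
||prox(x)|| = 2.0478
Step 4: Proximal objective.
0.5*||prox-x||^2 = 1.6381
lambda*||prox|| = 3.7065
Total = 5.3446


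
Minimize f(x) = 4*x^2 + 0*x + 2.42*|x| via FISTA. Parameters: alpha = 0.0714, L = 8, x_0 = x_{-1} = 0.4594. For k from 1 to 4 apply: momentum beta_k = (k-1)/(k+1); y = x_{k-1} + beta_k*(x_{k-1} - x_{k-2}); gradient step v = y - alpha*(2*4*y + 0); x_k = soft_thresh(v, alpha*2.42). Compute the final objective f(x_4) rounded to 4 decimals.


FISTA on f(x) = 4*x^2 + 0*x + 2.42*|x|
L = 8, alpha = 0.0714
Iteration 1: beta = 0.0, y = 0.4594 + 0.0*(0.4594 - 0.4594) = 0.4594
  grad(y) = 3.6752, v = y - alpha*grad = 0.197
  prox(v) = soft_thresh(0.197, 0.1728) = 0.0242
Iteration 2: beta = 0.3333, y = 0.0242 + 0.3333*(0.0242 - 0.4594) = -0.1209
  grad(y) = -0.9669, v = y - alpha*grad = -0.0518
  prox(v) = soft_thresh(-0.0518, 0.1728) = 0.0
Iteration 3: beta = 0.5, y = 0.0 + 0.5*(0.0 - 0.0242) = -0.0121
  grad(y) = -0.0968, v = y - alpha*grad = -0.0052
  prox(v) = soft_thresh(-0.0052, 0.1728) = 0.0
Iteration 4: beta = 0.6, y = 0.0 + 0.6*(0.0 - 0.0) = 0.0
  grad(y) = 0.0, v = y - alpha*grad = 0.0
  prox(v) = soft_thresh(0.0, 0.1728) = 0.0
f(x_4) = 4*0.0^2 + 0*0.0 + 2.42*|0.0| = 0.0


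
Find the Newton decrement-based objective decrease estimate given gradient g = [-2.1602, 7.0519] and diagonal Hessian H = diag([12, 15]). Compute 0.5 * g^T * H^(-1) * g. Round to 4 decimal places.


Step 1: H is diagonal, so H^(-1) * g = [-0.18, 0.4701].
Step 2: g^T H^(-1) g = sum_i g_i^2 / H_ii
  = (-2.1602)^2/12 + (7.0519)^2/15
  = 0.3889 + 3.3153 = 3.7042
Step 3: Objective decrease = 0.5 * g^T H^(-1) g = 1.8521


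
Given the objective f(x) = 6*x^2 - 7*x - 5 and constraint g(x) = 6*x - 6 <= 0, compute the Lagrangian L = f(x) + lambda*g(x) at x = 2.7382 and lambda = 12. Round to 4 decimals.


Step 1: Evaluate f(x).
f(2.7382) = 6*2.7382^2 - 7*2.7382 - 5 = 20.819
Step 2: Evaluate g(x).
g(2.7382) = 6*2.7382 - 6 = 10.4292
Step 3: Compute Lagrangian.
L = 20.819 + 12*10.4292 = 145.9694


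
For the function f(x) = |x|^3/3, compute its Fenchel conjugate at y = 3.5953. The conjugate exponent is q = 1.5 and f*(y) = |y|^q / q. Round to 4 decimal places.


The conjugate exponent q satisfies 1/p + 1/q = 1.
p = 3, so q = 3/(3 - 1) = 1.5
|y|^q = 3.5953^1.5 = 6.8171
f*(3.5953) = 6.8171 / 1.5 = 4.5448


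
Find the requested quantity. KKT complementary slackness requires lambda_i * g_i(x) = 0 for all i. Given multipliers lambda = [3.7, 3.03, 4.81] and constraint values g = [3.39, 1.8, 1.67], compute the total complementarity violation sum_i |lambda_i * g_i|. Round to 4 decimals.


KKT complementary slackness check:
lambda_1 * g_1 = 3.7 * 3.39 = 12.543
lambda_2 * g_2 = 3.03 * 1.8 = 5.454
lambda_3 * g_3 = 4.81 * 1.67 = 8.0327
Total violation = 12.543 + 5.454 + 8.0327 = 26.0297


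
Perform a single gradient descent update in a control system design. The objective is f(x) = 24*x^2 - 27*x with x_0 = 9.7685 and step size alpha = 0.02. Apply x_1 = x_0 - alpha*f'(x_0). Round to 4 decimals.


We compute the gradient at x_0 and apply the update.
f'(x) = 48*x - 27
f'(9.7685) = 48*9.7685 - 27 = 441.888
x_1 = 9.7685 - 0.02*441.888 = 0.9307


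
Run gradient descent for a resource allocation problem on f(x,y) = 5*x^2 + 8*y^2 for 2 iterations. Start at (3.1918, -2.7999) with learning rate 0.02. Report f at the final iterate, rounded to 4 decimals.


Gradient descent on f(x,y) = 5*x^2 + 8*y^2.
Starting point: (3.1918, -2.7999), alpha = 0.02
Step 1: grad_x = 2*5*3.1918 = 31.918, grad_y = 2*8*-2.7999 = -44.7984
  x_1 = 3.1918 - 0.02*31.918 = 2.5534
  y_1 = -2.7999 - 0.02*-44.7984 = -1.9039
Step 2: grad_x = 2*5*2.5534 = 25.5344, grad_y = 2*8*-1.9039 = -30.4629
  x_2 = 2.5534 - 0.02*25.5344 = 2.0428
  y_2 = -1.9039 - 0.02*-30.4629 = -1.2947
f(2.0428, -1.2947) = 5*2.0428^2 + 8*(-1.2947)^2 = 34.2736


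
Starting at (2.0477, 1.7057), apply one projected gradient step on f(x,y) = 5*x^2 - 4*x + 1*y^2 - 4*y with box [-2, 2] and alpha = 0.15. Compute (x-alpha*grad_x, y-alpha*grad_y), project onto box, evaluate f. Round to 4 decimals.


Step 1: Compute gradient at (2.0477, 1.7057).
grad_x = 2*5*2.0477 - 4 = 16.477
grad_y = 2*1*1.7057 - 4 = -0.5886
Step 2: Gradient step.
x_raw = 2.0477 - 0.15*16.477 = -0.4239
y_raw = 1.7057 - 0.15*-0.5886 = 1.794
Step 3: Project onto [-2, 2].
x_proj = clip(-0.4239) = -0.4239
y_proj = clip(1.794) = 1.794
Step 4: Evaluate f.
f(-0.4239, 1.794) = -1.3639


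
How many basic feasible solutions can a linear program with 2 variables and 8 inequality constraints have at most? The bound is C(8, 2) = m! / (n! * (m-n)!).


Each vertex corresponds to some choice of n active constraints out of m, so the number of vertices is at most C(m, n) = m! / (n!(m-n)!).
m = 8, n = 2
Numerator: 8 * 7
Denominator: 2! = 2
C(8, 2) = 28


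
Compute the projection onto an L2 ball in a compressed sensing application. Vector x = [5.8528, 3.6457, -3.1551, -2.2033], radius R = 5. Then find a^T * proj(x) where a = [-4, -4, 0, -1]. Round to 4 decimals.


Step 1: Compute ||x|| (intermediates to 6 decimals).
||x|| = sqrt(5.8528^2 + 3.6457^2 + (-3.1551)^2 + (-2.2033)^2) = 7.896555
Step 2: Project.
Since ||x|| > R, scale = R/||x|| = 5/7.896555 = 0.633188, proj(x) = scale * x
proj(x) = [3.705923, 2.308413, -1.997771, -1.395103]
Step 3: Dot product.
a^T * proj(x) = -4*3.705923 - 4*2.308413 + 0*(-1.997771) - 1*(-1.395103) = -22.6622


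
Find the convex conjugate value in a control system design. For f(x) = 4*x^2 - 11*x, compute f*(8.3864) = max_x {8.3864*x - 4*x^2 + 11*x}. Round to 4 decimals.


f*(y) = sup_x {y*x - a*x^2 - b*x} = sup_x {(y-b)*x - a*x^2}
FOC: (y - b) - 2a*x = 0 => x* = (y - b)/(2a)
x* = (8.3864 + 11)/(2*4) = 2.4233
f*(8.3864) = (y-b)^2/(4a) = (8.3864 + 11)^2/(4*4)
= 375.8325/16 = 23.4895


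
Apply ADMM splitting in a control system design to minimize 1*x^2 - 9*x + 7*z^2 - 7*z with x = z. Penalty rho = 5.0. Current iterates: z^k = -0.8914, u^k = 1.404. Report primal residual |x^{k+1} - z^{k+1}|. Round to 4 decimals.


ADMM iteration with rho = 5.0, z^k = -0.8914, u^k = 1.404
Step 1: x-update.
Minimize 1*x^2 - 9*x + (5.0/2)*(x + 0.8914 + 1.404)^2
FOC: (2*1 + 5.0)*x = 9 + 5.0*(-0.8914 - 1.404)
x^{k+1} = -0.3539
Step 2: z-update.
Minimize 7*z^2 - 7*z + (5.0/2)*(-0.3539 - z + 1.404)^2
FOC: (2*7 + 5.0)*z = 7 + 5.0*(-0.3539 + 1.404)
z^{k+1} = 0.6448
Step 3: u-update.
u^{k+1} = 1.404 - 0.3539 - 0.6448 = 0.4054
Step 4: Primal residual = |-0.3539 - 0.6448| = 0.9986


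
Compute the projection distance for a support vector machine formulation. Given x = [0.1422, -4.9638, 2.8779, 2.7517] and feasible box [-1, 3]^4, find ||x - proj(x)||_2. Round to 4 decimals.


Project each component onto [-1, 3].
clip(0.1422) = 0.1422, clip(-4.9638) = -1.0, clip(2.8779) = 2.8779, clip(2.7517) = 2.7517
Projection = [0.1422, -1.0, 2.8779, 2.7517]
Squared diffs: [0.0, 15.7117, 0.0, 0.0]
Distance = sqrt(15.7117) = 3.9638


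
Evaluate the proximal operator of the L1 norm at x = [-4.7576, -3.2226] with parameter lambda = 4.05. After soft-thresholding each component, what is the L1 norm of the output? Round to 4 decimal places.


Soft-thresholding with lambda = 4.05:
prox(-4.7576) = sign(-4.7576)*max(|-4.7576| - 4.05, 0) = -0.7076
prox(-3.2226) = sign(-3.2226)*max(|-3.2226| - 4.05, 0) = 0.0
prox(x) = [-0.7076, 0.0]
||prox(x)||_1 = 0.7076 + 0.0 = 0.7076


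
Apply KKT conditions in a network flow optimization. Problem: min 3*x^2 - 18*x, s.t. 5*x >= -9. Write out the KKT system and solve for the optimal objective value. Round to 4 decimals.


Step 1: Try lambda = 0 (constraint inactive).
Stationarity: 2*3*x - 18 = 0
x* = 18/(2*3) = 3.0
Check constraint: 5*3.0 = 15.0 >= -9 -- satisfied.
Step 2: Compute optimal value.
f(x*) = 3*3.0^2 - 18*3.0 = -27.0


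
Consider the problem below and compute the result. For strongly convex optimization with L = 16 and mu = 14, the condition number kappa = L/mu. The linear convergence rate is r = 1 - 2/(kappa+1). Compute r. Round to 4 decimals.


Step 1: Compute the condition number.
kappa = L/mu = 16/14 = 1.1429
Step 2: Compute the convergence rate.
r = 1 - 2/(kappa + 1) = 1 - 2*mu/(L + mu) = (L - mu)/(L + mu) = 2/30 = 0.0667


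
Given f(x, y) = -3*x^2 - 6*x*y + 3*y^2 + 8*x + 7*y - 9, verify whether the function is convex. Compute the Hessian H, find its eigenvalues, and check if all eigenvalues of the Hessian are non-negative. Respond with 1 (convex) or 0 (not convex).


The Hessian of f(x,y) = -3*x^2 - 6*x*y + 3*y^2 + 8*x + 7*y - 9 is:
H = [[-6, -6], [-6, 6]]
Trace = -6 + 6 = 0
Determinant = -6*6 - (-6)^2 = -72
Discriminant = (0)^2 - 4*-72 = 288.0
Eigenvalues: lambda_1 = -8.4853, lambda_2 = 8.4853
The function is not convex.

0


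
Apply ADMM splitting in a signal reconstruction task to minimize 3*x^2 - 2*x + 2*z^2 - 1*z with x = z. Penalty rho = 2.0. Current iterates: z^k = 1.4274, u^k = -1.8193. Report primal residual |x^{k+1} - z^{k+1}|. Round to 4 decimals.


ADMM iteration with rho = 2.0, z^k = 1.4274, u^k = -1.8193
Step 1: x-update.
Minimize 3*x^2 - 2*x + (2.0/2)*(x - 1.4274 - 1.8193)^2
FOC: (2*3 + 2.0)*x = 2 + 2.0*(1.4274 + 1.8193)
x^{k+1} = 1.0617
Step 2: z-update.
Minimize 2*z^2 - 1*z + (2.0/2)*(1.0617 - z - 1.8193)^2
FOC: (2*2 + 2.0)*z = 1 + 2.0*(1.0617 - 1.8193)
z^{k+1} = -0.0859
Step 3: u-update.
u^{k+1} = -1.8193 + 1.0617 + 0.0859 = -0.6718
Step 4: Primal residual = |1.0617 + 0.0859| = 1.1476


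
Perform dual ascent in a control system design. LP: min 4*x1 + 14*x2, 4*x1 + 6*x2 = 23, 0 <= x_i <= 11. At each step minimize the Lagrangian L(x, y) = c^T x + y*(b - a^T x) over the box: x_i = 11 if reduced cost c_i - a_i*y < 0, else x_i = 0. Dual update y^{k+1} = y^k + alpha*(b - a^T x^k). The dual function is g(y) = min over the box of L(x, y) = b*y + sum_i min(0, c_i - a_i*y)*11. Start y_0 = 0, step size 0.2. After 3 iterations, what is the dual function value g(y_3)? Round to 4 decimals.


Dual ascent for LP: min 4*x1 + 14*x2, 4*x1 + 6*x2 = 23, 0 <= x_i <= 11
Step 1: y^k = 0.0, reduced costs: (4.0, 14.0)
  x^k = (0.0, 0.0), subgradient = b - a^T x = 23.0
  y^{k+1} = 0.0 + 0.2*23.0 = 4.6
Step 2: y^k = 4.6, reduced costs: (-14.4, -13.6)
  x^k = (11.0, 11.0), subgradient = b - a^T x = -87.0
  y^{k+1} = 4.6 + 0.2*-87.0 = -12.8
Step 3: y^k = -12.8, reduced costs: (55.2, 90.8)
  x^k = (0.0, 0.0), subgradient = b - a^T x = 23.0
  y^{k+1} = -12.8 + 0.2*23.0 = -8.2
Dual objective at y_3 = -8.2: reduced costs (36.8, 63.2), box minimizer x = (0.0, 0.0)
g(y_3) = b*y + (c1 - a1*y)*x1 + (c2 - a2*y)*x2 = 23*(-8.2) + 36.8*0.0 + 63.2*0.0 = -188.6 + 0.0 + 0.0 = -188.6


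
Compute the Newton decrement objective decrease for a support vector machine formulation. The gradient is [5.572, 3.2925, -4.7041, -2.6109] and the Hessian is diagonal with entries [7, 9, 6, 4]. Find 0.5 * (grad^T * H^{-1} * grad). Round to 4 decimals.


Step 1: H is diagonal, so H^(-1) * g = [0.796, 0.3658, -0.784, -0.6527].
Step 2: g^T H^(-1) g = sum_i g_i^2 / H_ii
  = (5.572)^2/7 + (3.2925)^2/9 + (-4.7041)^2/6 + (-2.6109)^2/4
  = 4.4353 + 1.2045 + 3.6881 + 1.7042 = 11.0321
Step 3: Objective decrease = 0.5 * g^T H^(-1) g = 5.5161


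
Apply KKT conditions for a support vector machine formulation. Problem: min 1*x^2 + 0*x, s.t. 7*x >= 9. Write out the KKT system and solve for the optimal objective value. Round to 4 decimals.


Step 1: Try lambda = 0 (constraint inactive).
x_unc = 0/(2*1) = 0.0
Check: 7*0.0 = 0.0 < 9 -- violated!
Step 2: Constraint must be active: 7*x = 9
x* = 9/7 = 1.2857 (rounded; the exact value 9/7 is used below)
lambda = (2*1*(9/7) + 0)/7 = 0.3673
Step 3: Compute optimal value.
f(x*) = 1*(9/7)^2 + 0*(9/7) = 1.6531


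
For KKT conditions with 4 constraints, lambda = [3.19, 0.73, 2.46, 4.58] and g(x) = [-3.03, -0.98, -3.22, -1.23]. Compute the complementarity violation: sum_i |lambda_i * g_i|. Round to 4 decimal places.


KKT complementary slackness check:
lambda_1 * g_1 = 3.19 * -3.03 = -9.6657
lambda_2 * g_2 = 0.73 * -0.98 = -0.7154
lambda_3 * g_3 = 2.46 * -3.22 = -7.9212
lambda_4 * g_4 = 4.58 * -1.23 = -5.6334
Total violation = 9.6657 + 0.7154 + 7.9212 + 5.6334 = 23.9357


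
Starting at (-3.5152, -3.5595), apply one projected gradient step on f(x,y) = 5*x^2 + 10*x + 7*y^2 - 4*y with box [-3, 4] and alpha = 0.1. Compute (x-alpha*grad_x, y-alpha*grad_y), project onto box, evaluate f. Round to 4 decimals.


Step 1: Compute gradient at (-3.5152, -3.5595).
grad_x = 2*5*-3.5152 + 10 = -25.152
grad_y = 2*7*-3.5595 - 4 = -53.833
Step 2: Gradient step.
x_raw = -3.5152 - 0.1*-25.152 = -1.0
y_raw = -3.5595 - 0.1*-53.833 = 1.8238
Step 3: Project onto [-3, 4].
x_proj = clip(-1.0) = -1.0
y_proj = clip(1.8238) = 1.8238
Step 4: Evaluate f.
f(-1.0, 1.8238) = 10.9885


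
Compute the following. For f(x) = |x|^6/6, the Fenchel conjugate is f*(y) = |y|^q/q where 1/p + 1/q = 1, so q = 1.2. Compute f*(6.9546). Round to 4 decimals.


The conjugate exponent q satisfies 1/p + 1/q = 1.
p = 6, so q = 6/(6 - 1) = 1.2
|y|^q = 6.9546^1.2 = 10.2501
f*(6.9546) = 10.2501 / 1.2 = 8.5417


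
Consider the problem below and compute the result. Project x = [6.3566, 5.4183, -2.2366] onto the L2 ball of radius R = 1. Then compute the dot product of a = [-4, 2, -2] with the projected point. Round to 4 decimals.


Step 1: Compute ||x|| (intermediates to 6 decimals).
||x|| = sqrt(6.3566^2 + 5.4183^2 + (-2.2366)^2) = 8.646775
Step 2: Project.
Since ||x|| > R, scale = R/||x|| = 1/8.646775 = 0.11565, proj(x) = scale * x
proj(x) = [0.735141, 0.626626, -0.258663]
Step 3: Dot product.
a^T * proj(x) = -4*0.735141 + 2*0.626626 - 2*(-0.258663) = -1.17


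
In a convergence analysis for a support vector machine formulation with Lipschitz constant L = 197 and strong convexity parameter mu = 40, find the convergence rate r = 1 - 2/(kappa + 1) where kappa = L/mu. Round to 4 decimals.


Step 1: Compute the condition number.
kappa = L/mu = 197/40 = 4.925
Step 2: Compute the convergence rate.
r = 1 - 2/(kappa + 1) = 1 - 2*mu/(L + mu) = (L - mu)/(L + mu) = 157/237 = 0.6624


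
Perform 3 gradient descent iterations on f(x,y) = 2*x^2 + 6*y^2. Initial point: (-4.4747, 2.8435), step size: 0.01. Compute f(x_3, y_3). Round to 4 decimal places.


Gradient descent on f(x,y) = 2*x^2 + 6*y^2.
Starting point: (-4.4747, 2.8435), alpha = 0.01
Step 1: grad_x = 2*2*-4.4747 = -17.8988, grad_y = 2*6*2.8435 = 34.122
  x_1 = -4.4747 - 0.01*-17.8988 = -4.2957
  y_1 = 2.8435 - 0.01*34.122 = 2.5023
Step 2: grad_x = 2*2*-4.2957 = -17.1828, grad_y = 2*6*2.5023 = 30.0274
  x_2 = -4.2957 - 0.01*-17.1828 = -4.1239
  y_2 = 2.5023 - 0.01*30.0274 = 2.202
Step 3: grad_x = 2*2*-4.1239 = -16.4955, grad_y = 2*6*2.202 = 26.4241
  x_3 = -4.1239 - 0.01*-16.4955 = -3.9589
  y_3 = 2.202 - 0.01*26.4241 = 1.9378
f(-3.9589, 1.9378) = 2*(-3.9589)^2 + 6*1.9378^2 = 53.8758


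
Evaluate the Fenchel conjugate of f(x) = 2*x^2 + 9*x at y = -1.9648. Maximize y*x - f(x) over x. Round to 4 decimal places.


f*(y) = sup_x {y*x - a*x^2 - b*x} = sup_x {(y-b)*x - a*x^2}
FOC: (y - b) - 2a*x = 0 => x* = (y - b)/(2a)
x* = (-1.9648 - 9)/(2*2) = -2.7412
f*(-1.9648) = (y-b)^2/(4a) = (-1.9648 - 9)^2/(4*2)
= 120.2268/8 = 15.0284


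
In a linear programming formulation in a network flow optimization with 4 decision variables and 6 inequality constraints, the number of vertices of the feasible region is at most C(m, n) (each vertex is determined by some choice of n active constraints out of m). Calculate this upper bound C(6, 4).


Each vertex corresponds to some choice of n active constraints out of m, so the number of vertices is at most C(m, n) = m! / (n!(m-n)!).
m = 6, n = 4
Numerator: 6 * 5 * 4 * 3
Denominator: 4! = 24
C(6, 4) = 15


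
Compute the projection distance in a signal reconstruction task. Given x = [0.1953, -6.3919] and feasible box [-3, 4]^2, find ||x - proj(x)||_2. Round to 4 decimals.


Project each component onto [-3, 4].
clip(0.1953) = 0.1953, clip(-6.3919) = -3.0
Projection = [0.1953, -3.0]
Squared diffs: [0.0, 11.505]
Distance = sqrt(11.505) = 3.3919


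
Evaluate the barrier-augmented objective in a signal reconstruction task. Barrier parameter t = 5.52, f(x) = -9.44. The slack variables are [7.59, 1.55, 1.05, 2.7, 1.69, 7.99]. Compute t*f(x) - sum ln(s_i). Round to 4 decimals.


Step 1: Compute log-barrier.
ln values: [2.0268, 0.4383, 0.0488, 0.9933, 0.5247, 2.0782]
phi = -(2.0268 + 0.4383 + 0.0488 + 0.9933 + 0.5247 + 2.0782) = -6.11
Step 2: Compute augmented objective.
t*f(x) = 5.52*-9.44 = -52.1088
Total = -52.1088 - 6.11 = -58.2188


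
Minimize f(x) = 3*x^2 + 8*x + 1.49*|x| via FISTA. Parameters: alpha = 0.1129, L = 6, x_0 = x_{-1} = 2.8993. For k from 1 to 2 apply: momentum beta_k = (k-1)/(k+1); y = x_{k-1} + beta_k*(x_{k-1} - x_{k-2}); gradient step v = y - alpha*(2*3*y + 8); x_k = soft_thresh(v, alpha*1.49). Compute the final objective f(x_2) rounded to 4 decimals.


FISTA on f(x) = 3*x^2 + 8*x + 1.49*|x|
L = 6, alpha = 0.1129
Iteration 1: beta = 0.0, y = 2.8993 + 0.0*(2.8993 - 2.8993) = 2.8993
  grad(y) = 25.3958, v = y - alpha*grad = 0.0321
  prox(v) = soft_thresh(0.0321, 0.1682) = 0.0
Iteration 2: beta = 0.3333, y = 0.0 + 0.3333*(0.0 - 2.8993) = -0.9664
  grad(y) = 2.2014, v = y - alpha*grad = -1.215
  prox(v) = soft_thresh(-1.215, 0.1682) = -1.0468
f(x_2) = 3*(-1.0468)^2 + 8*(-1.0468) + 1.49*|-1.0468| = -3.5273


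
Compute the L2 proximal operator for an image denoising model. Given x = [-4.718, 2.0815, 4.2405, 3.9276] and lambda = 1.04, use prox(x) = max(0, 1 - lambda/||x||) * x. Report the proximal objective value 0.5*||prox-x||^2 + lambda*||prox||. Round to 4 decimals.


Step 1: Compute ||x||.
||x|| = 7.746
Step 2: Compute scaling factor.
scale = max(0, 1 - 1.04/7.746) = 0.8657
Step 3: prox(x) = [-4.0845, 1.802, 3.6712, 3.4003]
||prox(x)|| = 6.706
Step 4: Proximal objective.
0.5*||prox-x||^2 = 0.5408
lambda*||prox|| = 6.9742
Total = 7.515


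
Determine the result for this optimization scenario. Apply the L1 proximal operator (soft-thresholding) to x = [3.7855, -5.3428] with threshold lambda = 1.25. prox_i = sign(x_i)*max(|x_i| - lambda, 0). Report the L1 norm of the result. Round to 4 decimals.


Soft-thresholding with lambda = 1.25:
prox(3.7855) = sign(3.7855)*max(|3.7855| - 1.25, 0) = 2.5355
prox(-5.3428) = sign(-5.3428)*max(|-5.3428| - 1.25, 0) = -4.0928
prox(x) = [2.5355, -4.0928]
||prox(x)||_1 = 2.5355 + 4.0928 = 6.6283


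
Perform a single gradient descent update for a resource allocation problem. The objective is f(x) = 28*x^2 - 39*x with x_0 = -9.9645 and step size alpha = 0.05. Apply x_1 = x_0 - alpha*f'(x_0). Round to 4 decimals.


We compute the gradient at x_0 and apply the update.
f'(x) = 56*x - 39
f'(-9.9645) = 56*-9.9645 - 39 = -597.012
x_1 = -9.9645 - 0.05*-597.012 = 19.8861


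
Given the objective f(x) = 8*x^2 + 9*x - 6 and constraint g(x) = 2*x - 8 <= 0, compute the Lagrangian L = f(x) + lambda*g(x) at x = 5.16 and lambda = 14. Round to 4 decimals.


Step 1: Evaluate f(x).
f(5.16) = 8*5.16^2 + 9*5.16 - 6 = 253.4448
Step 2: Evaluate g(x).
g(5.16) = 2*5.16 - 8 = 2.32
Step 3: Compute Lagrangian.
L = 253.4448 + 14*2.32 = 285.9248


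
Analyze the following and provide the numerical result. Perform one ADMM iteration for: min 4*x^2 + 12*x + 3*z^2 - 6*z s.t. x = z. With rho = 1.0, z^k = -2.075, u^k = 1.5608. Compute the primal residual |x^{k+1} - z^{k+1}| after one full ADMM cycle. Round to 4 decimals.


ADMM iteration with rho = 1.0, z^k = -2.075, u^k = 1.5608
Step 1: x-update.
Minimize 4*x^2 + 12*x + (1.0/2)*(x + 2.075 + 1.5608)^2
FOC: (2*4 + 1.0)*x = -12 + 1.0*(-2.075 - 1.5608)
x^{k+1} = -1.7373
Step 2: z-update.
Minimize 3*z^2 - 6*z + (1.0/2)*(-1.7373 - z + 1.5608)^2
FOC: (2*3 + 1.0)*z = 6 + 1.0*(-1.7373 + 1.5608)
z^{k+1} = 0.8319
Step 3: u-update.
u^{k+1} = 1.5608 - 1.7373 - 0.8319 = -1.0084
Step 4: Primal residual = |-1.7373 - 0.8319| = 2.5692


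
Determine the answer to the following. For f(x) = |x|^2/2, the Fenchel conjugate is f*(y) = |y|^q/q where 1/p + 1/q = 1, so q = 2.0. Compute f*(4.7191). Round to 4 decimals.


The conjugate exponent q satisfies 1/p + 1/q = 1.
p = 2, so q = 2/(2 - 1) = 2.0
|y|^q = 4.7191^2.0 = 22.2699
f*(4.7191) = 22.2699 / 2.0 = 11.135


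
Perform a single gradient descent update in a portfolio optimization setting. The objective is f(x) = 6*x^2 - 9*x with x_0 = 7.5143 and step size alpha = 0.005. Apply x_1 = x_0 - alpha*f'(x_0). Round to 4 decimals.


We compute the gradient at x_0 and apply the update.
f'(x) = 12*x - 9
f'(7.5143) = 12*7.5143 - 9 = 81.1716
x_1 = 7.5143 - 0.005*81.1716 = 7.1084


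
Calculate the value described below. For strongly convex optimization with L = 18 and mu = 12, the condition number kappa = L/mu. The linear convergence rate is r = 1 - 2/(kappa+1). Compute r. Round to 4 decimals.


Step 1: Compute the condition number.
kappa = L/mu = 18/12 = 1.5
Step 2: Compute the convergence rate.
r = 1 - 2/(kappa + 1) = 1 - 2*mu/(L + mu) = (L - mu)/(L + mu) = 6/30 = 0.2


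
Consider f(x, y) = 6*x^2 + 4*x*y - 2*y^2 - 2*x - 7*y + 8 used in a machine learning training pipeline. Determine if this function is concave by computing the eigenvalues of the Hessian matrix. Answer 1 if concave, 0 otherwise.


The Hessian of f(x,y) = 6*x^2 + 4*x*y - 2*y^2 - 2*x - 7*y + 8 is:
H = [[12, 4], [4, -4]]
Trace = 12 - 4 = 8
Determinant = 12*-4 - (4)^2 = -64
Discriminant = (8)^2 - 4*-64 = 320.0
Eigenvalues: lambda_1 = -4.9443, lambda_2 = 12.9443
The function is not concave.

0


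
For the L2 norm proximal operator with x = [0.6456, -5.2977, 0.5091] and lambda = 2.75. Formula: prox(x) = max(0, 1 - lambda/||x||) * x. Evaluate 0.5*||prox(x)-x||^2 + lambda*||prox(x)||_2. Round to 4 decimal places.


Step 1: Compute ||x||.
||x|| = 5.3611
Step 2: Compute scaling factor.
scale = max(0, 1 - 2.75/5.3611) = 0.487
Step 3: prox(x) = [0.3144, -2.5802, 0.248]
||prox(x)|| = 2.6111
Step 4: Proximal objective.
0.5*||prox-x||^2 = 3.7813
lambda*||prox|| = 7.1805
Total = 10.9618


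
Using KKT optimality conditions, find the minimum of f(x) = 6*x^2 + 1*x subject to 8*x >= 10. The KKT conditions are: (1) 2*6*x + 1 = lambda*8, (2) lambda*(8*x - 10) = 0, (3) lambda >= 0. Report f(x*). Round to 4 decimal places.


Step 1: Try lambda = 0 (constraint inactive).
x_unc = -1/(2*6) = -0.0833
Check: 8*-0.0833 = -0.6664 < 10 -- violated!
Step 2: Constraint must be active: 8*x = 10
x* = 10/8 = 1.25
lambda = (2*6*1.25 + 1)/8 = 2.0
Step 3: Compute optimal value.
f(x*) = 6*1.25^2 + 1*1.25 = 10.625


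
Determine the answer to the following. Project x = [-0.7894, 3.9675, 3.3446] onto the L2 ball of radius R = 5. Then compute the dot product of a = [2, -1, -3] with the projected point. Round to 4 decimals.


Step 1: Compute ||x|| (intermediates to 6 decimals).
||x|| = sqrt((-0.7894)^2 + 3.9675^2 + 3.3446^2) = 5.248863
Step 2: Project.
Since ||x|| > R, scale = R/||x|| = 5/5.248863 = 0.952587, proj(x) = scale * x
proj(x) = [-0.751972, 3.779389, 3.186022]
Step 3: Dot product.
a^T * proj(x) = 2*(-0.751972) - 1*3.779389 - 3*3.186022 = -14.8414


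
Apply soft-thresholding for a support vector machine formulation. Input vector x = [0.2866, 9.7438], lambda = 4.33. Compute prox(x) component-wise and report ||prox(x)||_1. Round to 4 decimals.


Soft-thresholding with lambda = 4.33:
prox(0.2866) = sign(0.2866)*max(|0.2866| - 4.33, 0) = 0.0
prox(9.7438) = sign(9.7438)*max(|9.7438| - 4.33, 0) = 5.4138
prox(x) = [0.0, 5.4138]
||prox(x)||_1 = 0.0 + 5.4138 = 5.4138


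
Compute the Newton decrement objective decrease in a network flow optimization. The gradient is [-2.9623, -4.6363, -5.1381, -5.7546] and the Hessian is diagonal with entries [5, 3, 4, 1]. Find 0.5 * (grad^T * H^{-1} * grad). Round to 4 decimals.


Step 1: H is diagonal, so H^(-1) * g = [-0.5925, -1.5454, -1.2845, -5.7546].
Step 2: g^T H^(-1) g = sum_i g_i^2 / H_ii
  = (-2.9623)^2/5 + (-4.6363)^2/3 + (-5.1381)^2/4 + (-5.7546)^2/1
  = 1.755 + 7.1651 + 6.6 + 33.1154 = 48.6356
Step 3: Objective decrease = 0.5 * g^T H^(-1) g = 24.3178


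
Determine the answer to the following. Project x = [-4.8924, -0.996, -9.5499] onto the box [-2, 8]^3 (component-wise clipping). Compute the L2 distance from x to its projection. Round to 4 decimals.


Project each component onto [-2, 8].
clip(-4.8924) = -2.0, clip(-0.996) = -0.996, clip(-9.5499) = -2.0
Projection = [-2.0, -0.996, -2.0]
Squared diffs: [8.366, 0.0, 57.001]
Distance = sqrt(65.367) = 8.085


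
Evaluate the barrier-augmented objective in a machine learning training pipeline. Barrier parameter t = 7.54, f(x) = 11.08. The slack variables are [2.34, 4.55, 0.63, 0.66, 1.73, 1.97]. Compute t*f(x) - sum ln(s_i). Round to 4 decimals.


Step 1: Compute log-barrier.
ln values: [0.8502, 1.5151, -0.462, -0.4155, 0.5481, 0.678]
phi = -(0.8502 + 1.5151 - 0.462 - 0.4155 + 0.5481 + 0.678) = -2.7139
Step 2: Compute augmented objective.
t*f(x) = 7.54*11.08 = 83.5432
Total = 83.5432 - 2.7139 = 80.8293


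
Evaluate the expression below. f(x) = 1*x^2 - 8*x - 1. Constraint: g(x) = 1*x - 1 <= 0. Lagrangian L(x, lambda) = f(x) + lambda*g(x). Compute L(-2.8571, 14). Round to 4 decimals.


Step 1: Evaluate f(x).
f(-2.8571) = 1*(-2.8571)^2 - 8*(-2.8571) - 1 = 30.0198
Step 2: Evaluate g(x).
g(-2.8571) = 1*-2.8571 - 1 = -3.8571
Step 3: Compute Lagrangian.
L = 30.0198 + 14*-3.8571 = -23.9796


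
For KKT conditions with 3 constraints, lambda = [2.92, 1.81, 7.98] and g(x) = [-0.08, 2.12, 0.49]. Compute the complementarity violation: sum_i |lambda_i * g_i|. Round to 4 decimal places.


KKT complementary slackness check:
lambda_1 * g_1 = 2.92 * -0.08 = -0.2336
lambda_2 * g_2 = 1.81 * 2.12 = 3.8372
lambda_3 * g_3 = 7.98 * 0.49 = 3.9102
Total violation = 0.2336 + 3.8372 + 3.9102 = 7.981


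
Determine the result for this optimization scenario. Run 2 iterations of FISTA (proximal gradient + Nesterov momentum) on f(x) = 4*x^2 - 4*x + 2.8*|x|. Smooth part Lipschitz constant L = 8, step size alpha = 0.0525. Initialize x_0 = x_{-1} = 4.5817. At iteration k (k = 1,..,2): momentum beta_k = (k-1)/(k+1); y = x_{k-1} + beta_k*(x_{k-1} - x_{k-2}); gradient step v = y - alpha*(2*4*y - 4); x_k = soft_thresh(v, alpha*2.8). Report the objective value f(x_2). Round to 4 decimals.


FISTA on f(x) = 4*x^2 - 4*x + 2.8*|x|
L = 8, alpha = 0.0525
Iteration 1: beta = 0.0, y = 4.5817 + 0.0*(4.5817 - 4.5817) = 4.5817
  grad(y) = 32.6536, v = y - alpha*grad = 2.8674
  prox(v) = soft_thresh(2.8674, 0.147) = 2.7204
Iteration 2: beta = 0.3333, y = 2.7204 + 0.3333*(2.7204 - 4.5817) = 2.0999
  grad(y) = 12.7996, v = y - alpha*grad = 1.428
  prox(v) = soft_thresh(1.428, 0.147) = 1.281
f(x_2) = 4*1.281^2 - 4*1.281 + 2.8*|1.281| = 5.0264


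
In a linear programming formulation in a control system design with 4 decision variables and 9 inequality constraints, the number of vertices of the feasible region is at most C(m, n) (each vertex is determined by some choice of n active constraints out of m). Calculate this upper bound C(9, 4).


Each vertex corresponds to some choice of n active constraints out of m, so the number of vertices is at most C(m, n) = m! / (n!(m-n)!).
m = 9, n = 4
Numerator: 9 * 8 * 7 * 6
Denominator: 4! = 24
C(9, 4) = 126


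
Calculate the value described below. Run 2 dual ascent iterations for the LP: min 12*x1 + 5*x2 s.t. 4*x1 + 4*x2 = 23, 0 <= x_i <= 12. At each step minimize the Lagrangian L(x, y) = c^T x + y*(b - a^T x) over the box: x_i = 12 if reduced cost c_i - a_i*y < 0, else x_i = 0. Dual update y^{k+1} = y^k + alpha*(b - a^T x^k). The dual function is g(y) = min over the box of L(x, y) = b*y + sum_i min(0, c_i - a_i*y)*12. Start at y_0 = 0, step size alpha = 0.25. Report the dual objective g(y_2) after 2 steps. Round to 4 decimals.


Dual ascent for LP: min 12*x1 + 5*x2, 4*x1 + 4*x2 = 23, 0 <= x_i <= 12
Step 1: y^k = 0.0, reduced costs: (12.0, 5.0)
  x^k = (0.0, 0.0), subgradient = b - a^T x = 23.0
  y^{k+1} = 0.0 + 0.25*23.0 = 5.75
Step 2: y^k = 5.75, reduced costs: (-11.0, -18.0)
  x^k = (12.0, 12.0), subgradient = b - a^T x = -73.0
  y^{k+1} = 5.75 + 0.25*-73.0 = -12.5
Dual objective at y_2 = -12.5: reduced costs (62.0, 55.0), box minimizer x = (0.0, 0.0)
g(y_2) = b*y + (c1 - a1*y)*x1 + (c2 - a2*y)*x2 = 23*(-12.5) + 62.0*0.0 + 55.0*0.0 = -287.5 + 0.0 + 0.0 = -287.5


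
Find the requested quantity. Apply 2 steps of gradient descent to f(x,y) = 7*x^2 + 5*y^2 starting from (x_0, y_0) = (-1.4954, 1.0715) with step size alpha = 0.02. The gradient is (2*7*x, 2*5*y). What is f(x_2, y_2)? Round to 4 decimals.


Gradient descent on f(x,y) = 7*x^2 + 5*y^2.
Starting point: (-1.4954, 1.0715), alpha = 0.02
Step 1: grad_x = 2*7*-1.4954 = -20.9356, grad_y = 2*5*1.0715 = 10.715
  x_1 = -1.4954 - 0.02*-20.9356 = -1.0767
  y_1 = 1.0715 - 0.02*10.715 = 0.8572
Step 2: grad_x = 2*7*-1.0767 = -15.0736, grad_y = 2*5*0.8572 = 8.572
  x_2 = -1.0767 - 0.02*-15.0736 = -0.7752
  y_2 = 0.8572 - 0.02*8.572 = 0.6858
f(-0.7752, 0.6858) = 7*(-0.7752)^2 + 5*0.6858^2 = 6.558


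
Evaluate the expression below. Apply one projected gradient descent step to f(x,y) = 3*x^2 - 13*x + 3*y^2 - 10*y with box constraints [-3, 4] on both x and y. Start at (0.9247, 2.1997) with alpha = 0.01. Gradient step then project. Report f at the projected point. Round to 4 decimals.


Step 1: Compute gradient at (0.9247, 2.1997).
grad_x = 2*3*0.9247 - 13 = -7.4518
grad_y = 2*3*2.1997 - 10 = 3.1982
Step 2: Gradient step.
x_raw = 0.9247 - 0.01*-7.4518 = 0.9992
y_raw = 2.1997 - 0.01*3.1982 = 2.1677
Step 3: Project onto [-3, 4].
x_proj = clip(0.9992) = 0.9992
y_proj = clip(2.1677) = 2.1677
Step 4: Evaluate f.
f(0.9992, 2.1677) = -17.5747


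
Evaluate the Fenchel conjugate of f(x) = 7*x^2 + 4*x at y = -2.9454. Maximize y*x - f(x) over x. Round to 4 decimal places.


f*(y) = sup_x {y*x - a*x^2 - b*x} = sup_x {(y-b)*x - a*x^2}
FOC: (y - b) - 2a*x = 0 => x* = (y - b)/(2a)
x* = (-2.9454 - 4)/(2*7) = -0.4961
f*(-2.9454) = (y-b)^2/(4a) = (-2.9454 - 4)^2/(4*7)
= 48.2386/28 = 1.7228


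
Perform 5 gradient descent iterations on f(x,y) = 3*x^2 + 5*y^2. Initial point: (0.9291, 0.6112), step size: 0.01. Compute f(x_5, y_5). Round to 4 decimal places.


Gradient descent on f(x,y) = 3*x^2 + 5*y^2.
Starting point: (0.9291, 0.6112), alpha = 0.01
Step 1: grad_x = 2*3*0.9291 = 5.5746, grad_y = 2*5*0.6112 = 6.112
  x_1 = 0.9291 - 0.01*5.5746 = 0.8734
  y_1 = 0.6112 - 0.01*6.112 = 0.5501
Step 2: grad_x = 2*3*0.8734 = 5.2401, grad_y = 2*5*0.5501 = 5.5008
  x_2 = 0.8734 - 0.01*5.2401 = 0.821
  y_2 = 0.5501 - 0.01*5.5008 = 0.4951
Step 3: grad_x = 2*3*0.821 = 4.9257, grad_y = 2*5*0.4951 = 4.9507
  x_3 = 0.821 - 0.01*4.9257 = 0.7717
  y_3 = 0.4951 - 0.01*4.9507 = 0.4456
Step 4: grad_x = 2*3*0.7717 = 4.6302, grad_y = 2*5*0.4456 = 4.4556
  x_4 = 0.7717 - 0.01*4.6302 = 0.7254
  y_4 = 0.4456 - 0.01*4.4556 = 0.401
Step 5: grad_x = 2*3*0.7254 = 4.3524, grad_y = 2*5*0.401 = 4.0101
  x_5 = 0.7254 - 0.01*4.3524 = 0.6819
  y_5 = 0.401 - 0.01*4.0101 = 0.3609
f(0.6819, 0.3609) = 3*0.6819^2 + 5*0.3609^2 = 2.0461


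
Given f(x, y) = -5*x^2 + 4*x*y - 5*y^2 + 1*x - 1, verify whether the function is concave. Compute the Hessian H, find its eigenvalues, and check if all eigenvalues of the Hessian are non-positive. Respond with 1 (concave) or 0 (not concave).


The Hessian of f(x,y) = -5*x^2 + 4*x*y - 5*y^2 + 1*x - 1 is:
H = [[-10, 4], [4, -10]]
Trace = -10 - 10 = -20
Determinant = -10*-10 - (4)^2 = 84
Discriminant = (-20)^2 - 4*84 = 64.0
Eigenvalues: lambda_1 = -14.0, lambda_2 = -6.0
The function is concave.

1


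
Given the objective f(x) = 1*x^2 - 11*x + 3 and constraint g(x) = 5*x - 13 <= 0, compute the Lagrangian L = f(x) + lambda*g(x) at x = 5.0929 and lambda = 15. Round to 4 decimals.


Step 1: Evaluate f(x).
f(5.0929) = 1*5.0929^2 - 11*5.0929 + 3 = -27.0843
Step 2: Evaluate g(x).
g(5.0929) = 5*5.0929 - 13 = 12.4645
Step 3: Compute Lagrangian.
L = -27.0843 + 15*12.4645 = 159.8832


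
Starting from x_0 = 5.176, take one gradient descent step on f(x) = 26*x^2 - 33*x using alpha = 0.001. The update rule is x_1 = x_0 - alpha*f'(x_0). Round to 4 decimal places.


We compute the gradient at x_0 and apply the update.
f'(x) = 52*x - 33
f'(5.176) = 52*5.176 - 33 = 236.152
x_1 = 5.176 - 0.001*236.152 = 4.9398


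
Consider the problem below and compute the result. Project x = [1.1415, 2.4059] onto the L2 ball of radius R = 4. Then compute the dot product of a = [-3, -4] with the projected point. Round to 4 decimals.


Step 1: Compute ||x|| (intermediates to 6 decimals).
||x|| = sqrt(1.1415^2 + 2.4059^2) = 2.662964
Step 2: Project.
Since ||x|| <= R, proj = x (no scaling needed).
proj(x) = [1.1415, 2.4059]
Step 3: Dot product.
a^T * proj(x) = -3*1.1415 - 4*2.4059 = -13.0481


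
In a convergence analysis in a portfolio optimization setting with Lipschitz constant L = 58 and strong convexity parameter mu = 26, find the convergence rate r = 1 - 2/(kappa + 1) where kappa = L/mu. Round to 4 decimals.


Step 1: Compute the condition number.
kappa = L/mu = 58/26 = 2.2308
Step 2: Compute the convergence rate.
r = 1 - 2/(kappa + 1) = 1 - 2*mu/(L + mu) = (L - mu)/(L + mu) = 32/84 = 0.381


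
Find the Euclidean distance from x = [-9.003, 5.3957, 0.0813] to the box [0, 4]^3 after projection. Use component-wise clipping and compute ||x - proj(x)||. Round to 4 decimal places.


Project each component onto [0, 4].
clip(-9.003) = 0.0, clip(5.3957) = 4.0, clip(0.0813) = 0.0813
Projection = [0.0, 4.0, 0.0813]
Squared diffs: [81.054, 1.948, 0.0]
Distance = sqrt(83.002) = 9.1105


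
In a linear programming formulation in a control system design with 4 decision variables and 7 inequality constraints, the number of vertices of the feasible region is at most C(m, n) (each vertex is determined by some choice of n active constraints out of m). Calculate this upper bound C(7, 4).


Each vertex corresponds to some choice of n active constraints out of m, so the number of vertices is at most C(m, n) = m! / (n!(m-n)!).
m = 7, n = 4
Numerator: 7 * 6 * 5 * 4
Denominator: 4! = 24
C(7, 4) = 35


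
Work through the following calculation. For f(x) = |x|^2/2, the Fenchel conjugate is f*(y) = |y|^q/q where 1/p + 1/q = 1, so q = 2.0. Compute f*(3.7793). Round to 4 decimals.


The conjugate exponent q satisfies 1/p + 1/q = 1.
p = 2, so q = 2/(2 - 1) = 2.0
|y|^q = 3.7793^2.0 = 14.2831
f*(3.7793) = 14.2831 / 2.0 = 7.1416


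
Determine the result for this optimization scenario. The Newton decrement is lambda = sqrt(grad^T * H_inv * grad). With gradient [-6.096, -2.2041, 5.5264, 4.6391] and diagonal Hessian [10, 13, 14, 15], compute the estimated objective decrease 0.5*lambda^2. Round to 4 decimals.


Step 1: H is diagonal, so H^(-1) * g = [-0.6096, -0.1695, 0.3947, 0.3093].
Step 2: g^T H^(-1) g = sum_i g_i^2 / H_ii
  = (-6.096)^2/10 + (-2.2041)^2/13 + (5.5264)^2/14 + (4.6391)^2/15
  = 3.7161 + 0.3737 + 2.1815 + 1.4347 = 7.7061
Step 3: Objective decrease = 0.5 * g^T H^(-1) g = 3.853


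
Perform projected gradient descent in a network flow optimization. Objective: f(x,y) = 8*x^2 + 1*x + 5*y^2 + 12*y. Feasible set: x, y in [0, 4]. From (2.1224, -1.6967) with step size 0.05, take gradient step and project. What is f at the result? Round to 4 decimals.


Step 1: Compute gradient at (2.1224, -1.6967).
grad_x = 2*8*2.1224 + 1 = 34.9584
grad_y = 2*5*-1.6967 + 12 = -4.967
Step 2: Gradient step.
x_raw = 2.1224 - 0.05*34.9584 = 0.3745
y_raw = -1.6967 - 0.05*-4.967 = -1.4484
Step 3: Project onto [0, 4].
x_proj = clip(0.3745) = 0.3745
y_proj = clip(-1.4484) = 0.0
Step 4: Evaluate f.
f(0.3745, 0.0) = 1.4964


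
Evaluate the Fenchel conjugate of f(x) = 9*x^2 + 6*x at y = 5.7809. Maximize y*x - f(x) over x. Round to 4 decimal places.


f*(y) = sup_x {y*x - a*x^2 - b*x} = sup_x {(y-b)*x - a*x^2}
FOC: (y - b) - 2a*x = 0 => x* = (y - b)/(2a)
x* = (5.7809 - 6)/(2*9) = -0.0122
f*(5.7809) = (y-b)^2/(4a) = (5.7809 - 6)^2/(4*9)
= 0.048/36 = 0.0013


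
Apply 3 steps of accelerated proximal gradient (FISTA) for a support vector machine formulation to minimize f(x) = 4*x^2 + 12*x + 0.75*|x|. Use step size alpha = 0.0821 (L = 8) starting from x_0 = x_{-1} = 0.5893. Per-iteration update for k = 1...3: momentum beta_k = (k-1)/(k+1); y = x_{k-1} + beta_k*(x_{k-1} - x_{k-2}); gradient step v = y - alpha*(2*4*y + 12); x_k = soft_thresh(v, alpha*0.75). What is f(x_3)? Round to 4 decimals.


FISTA on f(x) = 4*x^2 + 12*x + 0.75*|x|
L = 8, alpha = 0.0821
Iteration 1: beta = 0.0, y = 0.5893 + 0.0*(0.5893 - 0.5893) = 0.5893
  grad(y) = 16.7144, v = y - alpha*grad = -0.783
  prox(v) = soft_thresh(-0.783, 0.0616) = -0.7214
Iteration 2: beta = 0.3333, y = -0.7214 + 0.3333*(-0.7214 - 0.5893) = -1.1583
  grad(y) = 2.7338, v = y - alpha*grad = -1.3827
  prox(v) = soft_thresh(-1.3827, 0.0616) = -1.3211
Iteration 3: beta = 0.5, y = -1.3211 + 0.5*(-1.3211 + 0.7214) = -1.621
  grad(y) = -0.9682, v = y - alpha*grad = -1.5415
  prox(v) = soft_thresh(-1.5415, 0.0616) = -1.48
f(x_3) = 4*(-1.48)^2 + 12*(-1.48) + 0.75*|-1.48| = -7.8884


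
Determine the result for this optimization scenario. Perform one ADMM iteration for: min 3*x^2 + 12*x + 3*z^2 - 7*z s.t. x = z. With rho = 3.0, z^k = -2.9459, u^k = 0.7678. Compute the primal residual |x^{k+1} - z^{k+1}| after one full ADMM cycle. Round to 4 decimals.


ADMM iteration with rho = 3.0, z^k = -2.9459, u^k = 0.7678
Step 1: x-update.
Minimize 3*x^2 + 12*x + (3.0/2)*(x + 2.9459 + 0.7678)^2
FOC: (2*3 + 3.0)*x = -12 + 3.0*(-2.9459 - 0.7678)
x^{k+1} = -2.5712
Step 2: z-update.
Minimize 3*z^2 - 7*z + (3.0/2)*(-2.5712 - z + 0.7678)^2
FOC: (2*3 + 3.0)*z = 7 + 3.0*(-2.5712 + 0.7678)
z^{k+1} = 0.1766
Step 3: u-update.
u^{k+1} = 0.7678 - 2.5712 - 0.1766 = -1.9801
Step 4: Primal residual = |-2.5712 - 0.1766| = 2.7479


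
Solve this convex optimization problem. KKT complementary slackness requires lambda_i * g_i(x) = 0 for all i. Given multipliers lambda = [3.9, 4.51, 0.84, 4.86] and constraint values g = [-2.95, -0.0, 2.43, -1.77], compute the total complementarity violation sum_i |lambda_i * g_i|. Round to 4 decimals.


KKT complementary slackness check:
lambda_1 * g_1 = 3.9 * -2.95 = -11.505
lambda_2 * g_2 = 4.51 * -0.0 = -0.0
lambda_3 * g_3 = 0.84 * 2.43 = 2.0412
lambda_4 * g_4 = 4.86 * -1.77 = -8.6022
Total violation = 11.505 + 0.0 + 2.0412 + 8.6022 = 22.1484
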